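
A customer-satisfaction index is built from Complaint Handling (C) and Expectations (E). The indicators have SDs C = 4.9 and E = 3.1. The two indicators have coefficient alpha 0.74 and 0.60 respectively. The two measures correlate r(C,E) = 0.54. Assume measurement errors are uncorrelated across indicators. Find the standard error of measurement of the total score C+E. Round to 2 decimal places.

3.18

Var(total) = 33.62 + 16.4052 = 50.0252.
True-score variance = 23.5334 + 16.4052 = 39.9386, so reliability = 0.7984.
Error variance = 50.0252 − 39.9386 = 10.0866; SEM = √10.0866 = 3.18.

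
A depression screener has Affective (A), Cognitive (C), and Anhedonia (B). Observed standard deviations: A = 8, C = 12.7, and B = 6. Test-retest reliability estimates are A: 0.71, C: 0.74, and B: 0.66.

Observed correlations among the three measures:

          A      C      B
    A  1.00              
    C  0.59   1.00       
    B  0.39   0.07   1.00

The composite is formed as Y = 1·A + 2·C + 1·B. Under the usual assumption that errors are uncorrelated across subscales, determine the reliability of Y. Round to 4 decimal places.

Var(Y) = 8² + 2²·12.7² + 6² + 2·[2·8·12.7·0.59 + 8·6·0.39 + 2·12.7·6·0.07] = 745.16 + 298.552 = 1043.71.
Because errors are independent across components, Cov(Tᵢ,Tⱼ) = Cov(Xᵢ,Xⱼ); the off-diagonal part of the true-score variance is the same as above.
True-score variance = [8²·0.71 + 2²·12.7²·0.74 + 6²·0.66] + 298.552 = 546.618 + 298.552 = 845.17.
Reliability = 845.17 / 1043.71 = 0.8098.

0.8098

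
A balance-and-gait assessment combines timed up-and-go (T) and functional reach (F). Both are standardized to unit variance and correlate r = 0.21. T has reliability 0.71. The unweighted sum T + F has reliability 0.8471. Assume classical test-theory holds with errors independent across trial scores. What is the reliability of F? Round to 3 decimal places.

0.920

Var(T+F) = 2 + 2·0.21 = 2.420.
True-score variance = ρ_T + ρ_F + 2·0.21, so 0.8471 = (0.71 + ρ_F + 0.42) / 2.420.
ρ_F = 0.8471·2.420 − 0.71 − 0.42 = 0.920.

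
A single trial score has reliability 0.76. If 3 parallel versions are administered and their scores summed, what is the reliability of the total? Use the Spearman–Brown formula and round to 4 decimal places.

ρ_k = kρ / (1 + (k−1)ρ) = 3·0.76 / (1 + 2·0.76) = 2.280 / 2.520 = 0.9048.

0.9048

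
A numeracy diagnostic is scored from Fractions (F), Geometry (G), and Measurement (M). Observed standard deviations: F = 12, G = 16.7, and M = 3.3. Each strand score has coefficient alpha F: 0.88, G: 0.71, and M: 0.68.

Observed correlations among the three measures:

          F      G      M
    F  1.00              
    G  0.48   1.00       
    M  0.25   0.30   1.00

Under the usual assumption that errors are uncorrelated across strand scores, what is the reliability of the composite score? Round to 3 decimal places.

0.850

Var(F+G+M) = 12² + 16.7² + 3.3² + 2·[12·16.7·0.48 + 12·3.3·0.25 + 16.7·3.3·0.30] = 433.78 + 245.25 = 679.03.
With uncorrelated errors the cross-covariances are all true-score covariance, so they carry over unchanged; only the diagonal terms shrink to ρᵢσᵢ².
True-score variance = [12²·0.88 + 16.7²·0.71 + 3.3²·0.68] + 245.25 = 332.137 + 245.25 = 577.387.
Reliability = 577.387 / 679.03 = 0.850.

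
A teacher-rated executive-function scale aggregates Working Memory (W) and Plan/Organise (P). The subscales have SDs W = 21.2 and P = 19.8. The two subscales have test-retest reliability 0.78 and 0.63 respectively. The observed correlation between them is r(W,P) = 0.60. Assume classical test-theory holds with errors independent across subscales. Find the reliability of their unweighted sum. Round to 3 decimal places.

0.819

Var(W+P) = 21.2² + 19.8² + 2·[21.2·19.8·0.60] = 841.48 + 503.712 = 1345.19.
Under uncorrelated errors the observed covariances equal the true-score covariances, so only the own-variance terms attenuate.
True-score variance = [21.2²·0.78 + 19.8²·0.63] + 503.712 = 597.548 + 503.712 = 1101.26.
Reliability = 1101.26 / 1345.19 = 0.819.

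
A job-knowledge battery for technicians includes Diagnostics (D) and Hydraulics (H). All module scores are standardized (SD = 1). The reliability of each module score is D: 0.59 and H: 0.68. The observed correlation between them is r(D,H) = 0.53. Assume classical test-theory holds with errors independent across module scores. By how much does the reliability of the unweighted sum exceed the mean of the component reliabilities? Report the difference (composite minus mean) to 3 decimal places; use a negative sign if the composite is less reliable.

Var(sum) = 2 + 1.06 = 3.06; true-score variance = 1.27 + 1.06 = 2.33; composite reliability = 0.7614.
Mean component reliability = 0.6350.
Difference = 0.7614 − 0.6350 = 0.126.

0.126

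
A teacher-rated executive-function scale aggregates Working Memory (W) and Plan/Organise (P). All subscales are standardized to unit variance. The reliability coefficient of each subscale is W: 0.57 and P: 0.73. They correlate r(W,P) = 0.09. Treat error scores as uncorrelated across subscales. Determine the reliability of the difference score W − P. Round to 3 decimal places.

0.615

Var(W−P) = 1 + 1 − 2·0.09 = 2 − 0.18 = 1.82.
Under uncorrelated errors the observed covariances equal the true-score covariances, so only the own-variance terms attenuate.
True-score variance = [0.57 + 0.73] − 0.18 = 1.3 − 0.18 = 1.12.
Reliability = 1.12 / 1.82 = 0.615.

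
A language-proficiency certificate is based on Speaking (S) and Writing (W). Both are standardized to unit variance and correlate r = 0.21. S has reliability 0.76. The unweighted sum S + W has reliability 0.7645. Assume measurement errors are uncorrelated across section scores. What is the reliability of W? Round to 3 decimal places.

0.670

Var(S+W) = 2 + 2·0.21 = 2.420.
True-score variance = ρ_S + ρ_W + 2·0.21, so 0.7645 = (0.76 + ρ_W + 0.42) / 2.420.
ρ_W = 0.7645·2.420 − 0.76 − 0.42 = 0.670.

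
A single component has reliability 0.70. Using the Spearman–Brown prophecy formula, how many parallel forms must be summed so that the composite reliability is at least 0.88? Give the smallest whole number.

k ≥ ρ*(1−ρ₁)/(ρ₁(1−ρ*)) = 0.88·0.30 / (0.70·0.12) = 3.143.
Smallest integer k = 4.

4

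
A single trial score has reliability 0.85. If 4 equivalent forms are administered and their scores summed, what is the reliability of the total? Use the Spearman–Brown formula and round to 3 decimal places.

ρ_k = kρ / (1 + (k−1)ρ) = 4·0.85 / (1 + 3·0.85) = 3.400 / 3.550 = 0.958.

0.958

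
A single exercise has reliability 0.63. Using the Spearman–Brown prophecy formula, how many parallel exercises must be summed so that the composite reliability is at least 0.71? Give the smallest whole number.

k ≥ ρ*(1−ρ₁)/(ρ₁(1−ρ*)) = 0.71·0.37 / (0.63·0.29) = 1.438.
Smallest integer k = 2.

2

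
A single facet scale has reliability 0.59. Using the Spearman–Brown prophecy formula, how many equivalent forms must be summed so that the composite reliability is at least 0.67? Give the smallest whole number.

k ≥ ρ*(1−ρ₁)/(ρ₁(1−ρ*)) = 0.67·0.41 / (0.59·0.33) = 1.411.
Smallest integer k = 2.

2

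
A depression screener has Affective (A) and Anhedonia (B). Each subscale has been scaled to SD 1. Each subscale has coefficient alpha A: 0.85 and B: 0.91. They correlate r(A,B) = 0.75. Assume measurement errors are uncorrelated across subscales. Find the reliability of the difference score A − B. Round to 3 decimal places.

Var(A−B) = 1 + 1 − 2·0.75 = 2 − 1.5 = 0.5.
With uncorrelated errors the cross-covariances are all true-score covariance, so they carry over unchanged; only the diagonal terms shrink to ρᵢσᵢ².
True-score variance = [0.85 + 0.91] − 1.5 = 1.76 − 1.5 = 0.26.
Reliability = 0.26 / 0.5 = 0.520.

0.520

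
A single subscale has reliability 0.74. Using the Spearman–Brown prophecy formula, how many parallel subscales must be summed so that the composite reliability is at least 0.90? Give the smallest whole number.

4

k ≥ ρ*(1−ρ₁)/(ρ₁(1−ρ*)) = 0.90·0.26 / (0.74·0.10) = 3.162.
Smallest integer k = 4.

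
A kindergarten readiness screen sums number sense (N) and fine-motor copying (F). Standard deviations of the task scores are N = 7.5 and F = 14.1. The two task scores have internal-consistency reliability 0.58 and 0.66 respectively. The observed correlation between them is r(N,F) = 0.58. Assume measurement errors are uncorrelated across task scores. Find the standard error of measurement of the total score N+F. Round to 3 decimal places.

9.551

Var(total) = 255.06 + 122.67 = 377.73.
True-score variance = 163.84 + 122.67 = 286.51, so reliability = 0.7585.
Error variance = 377.73 − 286.51 = 91.2204; SEM = √91.2204 = 9.551.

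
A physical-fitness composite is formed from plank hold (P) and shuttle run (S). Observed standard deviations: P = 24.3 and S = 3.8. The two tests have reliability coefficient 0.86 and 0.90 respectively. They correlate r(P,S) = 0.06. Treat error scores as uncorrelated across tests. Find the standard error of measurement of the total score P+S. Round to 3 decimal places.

Var(total) = 604.93 + 11.0808 = 616.011.
True-score variance = 520.817 + 11.0808 = 531.898, so reliability = 0.8635.
Error variance = 616.011 − 531.898 = 84.1126; SEM = √84.1126 = 9.171.

9.171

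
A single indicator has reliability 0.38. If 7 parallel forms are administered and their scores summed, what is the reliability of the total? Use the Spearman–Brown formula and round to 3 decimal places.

ρ_k = kρ / (1 + (k−1)ρ) = 7·0.38 / (1 + 6·0.38) = 2.660 / 3.280 = 0.811.

0.811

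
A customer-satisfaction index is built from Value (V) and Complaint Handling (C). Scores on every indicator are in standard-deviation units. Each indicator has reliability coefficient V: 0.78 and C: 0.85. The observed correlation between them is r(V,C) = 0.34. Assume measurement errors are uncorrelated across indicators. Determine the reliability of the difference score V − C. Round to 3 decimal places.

Var(V−C) = 1 + 1 − 2·0.34 = 2 − 0.68 = 1.32.
With uncorrelated errors the cross-covariances are all true-score covariance, so they carry over unchanged; only the diagonal terms shrink to ρᵢσᵢ².
True-score variance = [0.78 + 0.85] − 0.68 = 1.63 − 0.68 = 0.95.
Reliability = 0.95 / 1.32 = 0.720.

0.720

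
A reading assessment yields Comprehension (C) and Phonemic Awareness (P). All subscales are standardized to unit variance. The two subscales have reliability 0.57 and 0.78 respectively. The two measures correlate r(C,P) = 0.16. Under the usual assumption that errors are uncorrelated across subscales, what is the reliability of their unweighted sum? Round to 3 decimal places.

Var(C+P) = 2 + 2·[0.16] = 2 + 0.32 = 2.32.
Under uncorrelated errors the observed covariances equal the true-score covariances, so only the own-variance terms attenuate.
True-score variance = [0.57 + 0.78] + 0.32 = 1.35 + 0.32 = 1.67.
Reliability = 1.67 / 2.32 = 0.720.

0.720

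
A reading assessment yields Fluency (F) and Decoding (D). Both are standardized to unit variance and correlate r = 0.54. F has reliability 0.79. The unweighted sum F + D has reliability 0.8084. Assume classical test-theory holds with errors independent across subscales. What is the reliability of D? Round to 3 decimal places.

0.620

Var(F+D) = 2 + 2·0.54 = 3.080.
True-score variance = ρ_F + ρ_D + 2·0.54, so 0.8084 = (0.79 + ρ_D + 1.08) / 3.080.
ρ_D = 0.8084·3.080 − 0.79 − 1.08 = 0.620.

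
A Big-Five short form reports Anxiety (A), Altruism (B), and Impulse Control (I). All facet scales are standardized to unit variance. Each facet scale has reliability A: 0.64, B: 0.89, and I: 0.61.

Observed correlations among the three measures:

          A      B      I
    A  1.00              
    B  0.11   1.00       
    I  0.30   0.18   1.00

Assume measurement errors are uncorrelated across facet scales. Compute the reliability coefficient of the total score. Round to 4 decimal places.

0.7943

Var(A+B+I) = 3 + 2·[0.11 + 0.30 + 0.18] = 3 + 1.18 = 4.18.
Under uncorrelated errors the observed covariances equal the true-score covariances, so only the own-variance terms attenuate.
True-score variance = [0.64 + 0.89 + 0.61] + 1.18 = 2.14 + 1.18 = 3.32.
Reliability = 3.32 / 4.18 = 0.7943.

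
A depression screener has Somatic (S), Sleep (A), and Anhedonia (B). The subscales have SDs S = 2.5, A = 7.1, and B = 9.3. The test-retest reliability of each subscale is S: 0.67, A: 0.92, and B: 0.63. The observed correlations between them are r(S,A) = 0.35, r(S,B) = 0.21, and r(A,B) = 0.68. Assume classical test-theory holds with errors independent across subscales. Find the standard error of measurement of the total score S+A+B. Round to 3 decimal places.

Var(total) = 143.15 + 111.991 = 255.141.
True-score variance = 105.053 + 111.991 = 217.044, so reliability = 0.8507.
Error variance = 255.141 − 217.044 = 38.0966; SEM = √38.0966 = 6.172.

6.172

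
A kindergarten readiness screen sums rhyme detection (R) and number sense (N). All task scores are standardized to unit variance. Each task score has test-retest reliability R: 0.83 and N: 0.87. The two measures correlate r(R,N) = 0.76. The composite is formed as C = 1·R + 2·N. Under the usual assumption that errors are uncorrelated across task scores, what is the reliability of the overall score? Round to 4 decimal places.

Var(C) = 1 + 2² + 2·[2·0.76] = 5 + 3.04 = 8.04.
Because errors are independent across components, Cov(Tᵢ,Tⱼ) = Cov(Xᵢ,Xⱼ); the off-diagonal part of the true-score variance is the same as above.
True-score variance = [0.83 + 2²·0.87] + 3.04 = 4.31 + 3.04 = 7.35.
Reliability = 7.35 / 8.04 = 0.9142.

0.9142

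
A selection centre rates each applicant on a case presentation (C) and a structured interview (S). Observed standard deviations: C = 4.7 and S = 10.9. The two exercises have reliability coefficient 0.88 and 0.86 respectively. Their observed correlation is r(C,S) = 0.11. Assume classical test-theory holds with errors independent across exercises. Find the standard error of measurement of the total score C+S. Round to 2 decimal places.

4.39

Var(total) = 140.9 + 11.2706 = 152.171.
True-score variance = 121.616 + 11.2706 = 132.886, so reliability = 0.8733.
Error variance = 152.171 − 132.886 = 19.2842; SEM = √19.2842 = 4.39.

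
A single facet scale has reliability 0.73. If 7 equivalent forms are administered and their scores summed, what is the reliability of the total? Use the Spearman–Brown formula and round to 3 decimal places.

0.950

ρ_k = kρ / (1 + (k−1)ρ) = 7·0.73 / (1 + 6·0.73) = 5.110 / 5.380 = 0.950.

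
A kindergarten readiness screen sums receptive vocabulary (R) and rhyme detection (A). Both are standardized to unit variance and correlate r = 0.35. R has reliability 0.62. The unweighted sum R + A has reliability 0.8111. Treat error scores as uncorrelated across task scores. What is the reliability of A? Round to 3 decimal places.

Var(R+A) = 2 + 2·0.35 = 2.700.
True-score variance = ρ_R + ρ_A + 2·0.35, so 0.8111 = (0.62 + ρ_A + 0.70) / 2.700.
ρ_A = 0.8111·2.700 − 0.62 − 0.70 = 0.870.

0.870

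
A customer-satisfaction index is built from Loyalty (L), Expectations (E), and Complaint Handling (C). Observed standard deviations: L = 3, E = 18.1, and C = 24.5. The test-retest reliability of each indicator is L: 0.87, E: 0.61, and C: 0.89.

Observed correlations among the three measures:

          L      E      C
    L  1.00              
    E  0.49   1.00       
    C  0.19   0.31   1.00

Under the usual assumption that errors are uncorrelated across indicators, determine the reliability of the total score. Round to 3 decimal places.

Var(L+E+C) = 3² + 18.1² + 24.5² + 2·[3·18.1·0.49 + 3·24.5·0.19 + 18.1·24.5·0.31] = 936.86 + 356.083 = 1292.94.
Because errors are independent across components, Cov(Tᵢ,Tⱼ) = Cov(Xᵢ,Xⱼ); the off-diagonal part of the true-score variance is the same as above.
True-score variance = [3²·0.87 + 18.1²·0.61 + 24.5²·0.89] + 356.083 = 741.895 + 356.083 = 1097.98.
Reliability = 1097.98 / 1292.94 = 0.849.

0.849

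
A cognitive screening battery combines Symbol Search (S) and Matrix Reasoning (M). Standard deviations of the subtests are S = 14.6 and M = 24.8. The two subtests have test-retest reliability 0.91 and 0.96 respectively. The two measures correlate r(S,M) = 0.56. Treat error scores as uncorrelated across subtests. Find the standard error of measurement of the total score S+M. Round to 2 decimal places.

Var(total) = 828.2 + 405.53 = 1233.73.
True-score variance = 784.414 + 405.53 = 1189.94, so reliability = 0.9645.
Error variance = 1233.73 − 1189.94 = 43.786; SEM = √43.786 = 6.62.

6.62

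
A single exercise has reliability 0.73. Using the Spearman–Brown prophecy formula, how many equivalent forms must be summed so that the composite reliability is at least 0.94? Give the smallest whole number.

6

k ≥ ρ*(1−ρ₁)/(ρ₁(1−ρ*)) = 0.94·0.27 / (0.73·0.06) = 5.795.
Smallest integer k = 6.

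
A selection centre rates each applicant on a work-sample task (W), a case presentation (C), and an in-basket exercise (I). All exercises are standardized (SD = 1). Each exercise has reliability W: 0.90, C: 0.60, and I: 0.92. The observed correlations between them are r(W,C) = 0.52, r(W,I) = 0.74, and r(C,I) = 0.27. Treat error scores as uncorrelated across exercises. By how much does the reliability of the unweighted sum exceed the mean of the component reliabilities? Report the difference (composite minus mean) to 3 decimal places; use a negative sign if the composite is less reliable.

0.098

Var(sum) = 3 + 3.06 = 6.06; true-score variance = 2.42 + 3.06 = 5.48; composite reliability = 0.9043.
Mean component reliability = 0.8067.
Difference = 0.9043 − 0.8067 = 0.098.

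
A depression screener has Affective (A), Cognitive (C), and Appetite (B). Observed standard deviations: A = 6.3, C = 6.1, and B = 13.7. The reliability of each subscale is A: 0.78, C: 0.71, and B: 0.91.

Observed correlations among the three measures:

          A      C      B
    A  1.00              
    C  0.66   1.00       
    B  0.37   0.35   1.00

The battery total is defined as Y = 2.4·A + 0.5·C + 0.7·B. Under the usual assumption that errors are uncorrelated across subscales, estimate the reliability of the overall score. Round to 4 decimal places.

0.8818

Var(Y) = 2.4²·6.3² + 0.5²·6.1² + 0.7²·13.7² + 2·[1.2·6.3·6.1·0.66 + 1.68·6.3·13.7·0.37 + 0.35·6.1·13.7·0.35] = 329.885 + 188.648 = 518.533.
Under uncorrelated errors the observed covariances equal the true-score covariances, so only the own-variance terms attenuate.
True-score variance = [2.4²·6.3²·0.78 + 0.5²·6.1²·0.71 + 0.7²·13.7²·0.91] + 188.648 = 268.615 + 188.648 = 457.263.
Reliability = 457.263 / 518.533 = 0.8818.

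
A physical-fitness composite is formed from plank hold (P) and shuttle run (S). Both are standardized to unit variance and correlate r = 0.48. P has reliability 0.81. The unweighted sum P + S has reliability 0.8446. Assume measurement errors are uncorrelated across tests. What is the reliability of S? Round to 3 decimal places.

Var(P+S) = 2 + 2·0.48 = 2.960.
True-score variance = ρ_P + ρ_S + 2·0.48, so 0.8446 = (0.81 + ρ_S + 0.96) / 2.960.
ρ_S = 0.8446·2.960 − 0.81 − 0.96 = 0.730.

0.730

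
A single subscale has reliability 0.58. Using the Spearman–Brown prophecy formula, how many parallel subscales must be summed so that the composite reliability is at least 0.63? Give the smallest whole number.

k ≥ ρ*(1−ρ₁)/(ρ₁(1−ρ*)) = 0.63·0.42 / (0.58·0.37) = 1.233.
Smallest integer k = 2.

2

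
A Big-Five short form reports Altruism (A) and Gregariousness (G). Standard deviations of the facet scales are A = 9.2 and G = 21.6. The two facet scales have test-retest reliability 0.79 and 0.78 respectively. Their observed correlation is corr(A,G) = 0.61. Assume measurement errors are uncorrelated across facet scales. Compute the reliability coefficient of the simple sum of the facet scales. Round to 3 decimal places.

0.848

Var(A+G) = 9.2² + 21.6² + 2·[9.2·21.6·0.61] = 551.2 + 242.438 = 793.638.
With uncorrelated errors the cross-covariances are all true-score covariance, so they carry over unchanged; only the diagonal terms shrink to ρᵢσᵢ².
True-score variance = [9.2²·0.79 + 21.6²·0.78] + 242.438 = 430.782 + 242.438 = 673.221.
Reliability = 673.221 / 793.638 = 0.848.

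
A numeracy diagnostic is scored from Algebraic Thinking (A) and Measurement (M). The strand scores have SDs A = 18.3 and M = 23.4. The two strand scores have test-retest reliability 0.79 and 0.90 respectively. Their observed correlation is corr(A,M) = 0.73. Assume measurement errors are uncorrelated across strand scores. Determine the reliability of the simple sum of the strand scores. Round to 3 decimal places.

0.917

Var(A+M) = 18.3² + 23.4² + 2·[18.3·23.4·0.73] = 882.45 + 625.201 = 1507.65.
Because errors are independent across components, Cov(Tᵢ,Tⱼ) = Cov(Xᵢ,Xⱼ); the off-diagonal part of the true-score variance is the same as above.
True-score variance = [18.3²·0.79 + 23.4²·0.90] + 625.201 = 757.367 + 625.201 = 1382.57.
Reliability = 1382.57 / 1507.65 = 0.917.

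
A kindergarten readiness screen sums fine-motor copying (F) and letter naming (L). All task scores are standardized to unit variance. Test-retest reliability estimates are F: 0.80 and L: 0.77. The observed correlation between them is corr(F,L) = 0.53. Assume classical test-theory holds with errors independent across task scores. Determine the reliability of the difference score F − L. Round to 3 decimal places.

Var(F−L) = 1 + 1 − 2·0.53 = 2 − 1.06 = 0.94.
Because errors are independent across components, Cov(Tᵢ,Tⱼ) = Cov(Xᵢ,Xⱼ); the off-diagonal part of the true-score variance is the same as above.
True-score variance = [0.80 + 0.77] − 1.06 = 1.57 − 1.06 = 0.51.
Reliability = 0.51 / 0.94 = 0.543.

0.543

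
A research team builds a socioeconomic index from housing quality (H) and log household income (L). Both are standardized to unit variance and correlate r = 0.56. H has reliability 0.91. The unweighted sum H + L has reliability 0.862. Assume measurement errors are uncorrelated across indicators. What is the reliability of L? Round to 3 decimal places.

Var(H+L) = 2 + 2·0.56 = 3.120.
True-score variance = ρ_H + ρ_L + 2·0.56, so 0.862 = (0.91 + ρ_L + 1.12) / 3.120.
ρ_L = 0.862·3.120 − 0.91 − 1.12 = 0.659.

0.659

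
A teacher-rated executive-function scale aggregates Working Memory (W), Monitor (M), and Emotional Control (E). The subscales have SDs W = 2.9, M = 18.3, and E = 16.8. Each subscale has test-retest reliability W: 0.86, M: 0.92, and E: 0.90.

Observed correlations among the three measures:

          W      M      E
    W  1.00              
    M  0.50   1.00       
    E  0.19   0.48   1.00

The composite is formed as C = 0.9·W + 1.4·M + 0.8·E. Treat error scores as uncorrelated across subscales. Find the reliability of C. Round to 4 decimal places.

Var(C) = 0.9²·2.9² + 1.4²·18.3² + 0.8²·16.8² + 2·[1.26·2.9·18.3·0.50 + 0.72·2.9·16.8·0.19 + 1.12·18.3·16.8·0.48] = 843.83 + 410.757 = 1254.59.
Under uncorrelated errors the observed covariances equal the true-score covariances, so only the own-variance terms attenuate.
True-score variance = [0.9²·2.9²·0.86 + 1.4²·18.3²·0.92 + 0.8²·16.8²·0.90] + 410.757 = 772.302 + 410.757 = 1183.06.
Reliability = 1183.06 / 1254.59 = 0.9430.

0.9430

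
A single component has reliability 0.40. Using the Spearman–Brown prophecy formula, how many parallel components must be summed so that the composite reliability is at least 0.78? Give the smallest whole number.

k ≥ ρ*(1−ρ₁)/(ρ₁(1−ρ*)) = 0.78·0.60 / (0.40·0.22) = 5.318.
Smallest integer k = 6.

6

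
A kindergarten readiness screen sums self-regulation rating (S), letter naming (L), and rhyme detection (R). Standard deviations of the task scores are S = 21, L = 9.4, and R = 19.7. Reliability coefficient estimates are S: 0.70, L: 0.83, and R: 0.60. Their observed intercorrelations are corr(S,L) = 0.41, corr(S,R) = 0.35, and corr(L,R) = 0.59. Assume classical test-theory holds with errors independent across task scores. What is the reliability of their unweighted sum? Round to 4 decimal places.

Var(S+L+R) = 21² + 9.4² + 19.7² + 2·[21·9.4·0.41 + 21·19.7·0.35 + 9.4·19.7·0.59] = 917.45 + 669.97 = 1587.42.
Under uncorrelated errors the observed covariances equal the true-score covariances, so only the own-variance terms attenuate.
True-score variance = [21²·0.70 + 9.4²·0.83 + 19.7²·0.60] + 669.97 = 614.893 + 669.97 = 1284.86.
Reliability = 1284.86 / 1587.42 = 0.8094.

0.8094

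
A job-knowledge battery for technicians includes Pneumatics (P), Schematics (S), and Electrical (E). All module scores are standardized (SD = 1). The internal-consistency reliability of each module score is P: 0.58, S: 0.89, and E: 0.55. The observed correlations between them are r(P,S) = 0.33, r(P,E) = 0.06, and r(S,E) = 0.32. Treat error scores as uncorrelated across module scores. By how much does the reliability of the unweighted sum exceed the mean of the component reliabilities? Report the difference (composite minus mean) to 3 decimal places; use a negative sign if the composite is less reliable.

Var(sum) = 3 + 1.42 = 4.42; true-score variance = 2.02 + 1.42 = 3.44; composite reliability = 0.7783.
Mean component reliability = 0.6733.
Difference = 0.7783 − 0.6733 = 0.105.

0.105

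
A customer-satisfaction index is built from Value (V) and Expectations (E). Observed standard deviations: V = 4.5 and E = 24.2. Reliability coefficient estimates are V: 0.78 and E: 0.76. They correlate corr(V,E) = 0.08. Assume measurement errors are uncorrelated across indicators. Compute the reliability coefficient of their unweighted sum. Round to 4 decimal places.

Var(V+E) = 4.5² + 24.2² + 2·[4.5·24.2·0.08] = 605.89 + 17.424 = 623.314.
With uncorrelated errors the cross-covariances are all true-score covariance, so they carry over unchanged; only the diagonal terms shrink to ρᵢσᵢ².
True-score variance = [4.5²·0.78 + 24.2²·0.76] + 17.424 = 460.881 + 17.424 = 478.305.
Reliability = 478.305 / 623.314 = 0.7674.

0.7674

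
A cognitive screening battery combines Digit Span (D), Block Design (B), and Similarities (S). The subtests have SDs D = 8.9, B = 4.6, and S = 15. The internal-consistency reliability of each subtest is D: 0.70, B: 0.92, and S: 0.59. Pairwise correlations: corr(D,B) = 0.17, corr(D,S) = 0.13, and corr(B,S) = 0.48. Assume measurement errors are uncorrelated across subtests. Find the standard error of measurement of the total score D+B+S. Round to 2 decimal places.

10.85

Var(total) = 325.37 + 114.87 = 440.24.
True-score variance = 207.664 + 114.87 = 322.534, so reliability = 0.7326.
Error variance = 440.24 − 322.534 = 117.706; SEM = √117.706 = 10.85.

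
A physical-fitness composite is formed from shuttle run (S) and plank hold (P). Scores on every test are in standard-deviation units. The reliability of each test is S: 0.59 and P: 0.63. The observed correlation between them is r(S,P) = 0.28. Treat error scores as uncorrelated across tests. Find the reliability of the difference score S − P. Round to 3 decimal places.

0.458

Var(S−P) = 1 + 1 − 2·0.28 = 2 − 0.56 = 1.44.
With uncorrelated errors the cross-covariances are all true-score covariance, so they carry over unchanged; only the diagonal terms shrink to ρᵢσᵢ².
True-score variance = [0.59 + 0.63] − 0.56 = 1.22 − 0.56 = 0.66.
Reliability = 0.66 / 1.44 = 0.458.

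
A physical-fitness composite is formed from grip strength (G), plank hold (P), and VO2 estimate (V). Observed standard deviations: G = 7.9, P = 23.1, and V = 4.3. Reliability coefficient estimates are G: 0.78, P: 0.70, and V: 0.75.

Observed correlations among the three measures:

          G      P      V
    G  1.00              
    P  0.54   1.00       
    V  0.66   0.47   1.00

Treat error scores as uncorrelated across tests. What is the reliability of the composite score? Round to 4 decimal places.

Var(G+P+V) = 7.9² + 23.1² + 4.3² + 2·[7.9·23.1·0.54 + 7.9·4.3·0.66 + 23.1·4.3·0.47] = 614.51 + 335.3 = 949.81.
Because errors are independent across components, Cov(Tᵢ,Tⱼ) = Cov(Xᵢ,Xⱼ); the off-diagonal part of the true-score variance is the same as above.
True-score variance = [7.9²·0.78 + 23.1²·0.70 + 4.3²·0.75] + 335.3 = 436.074 + 335.3 = 771.374.
Reliability = 771.374 / 949.81 = 0.8121.

0.8121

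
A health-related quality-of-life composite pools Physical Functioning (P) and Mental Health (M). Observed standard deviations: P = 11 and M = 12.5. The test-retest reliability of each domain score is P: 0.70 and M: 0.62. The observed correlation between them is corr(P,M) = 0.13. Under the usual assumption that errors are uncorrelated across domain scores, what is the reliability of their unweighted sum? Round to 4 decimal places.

Var(P+M) = 11² + 12.5² + 2·[11·12.5·0.13] = 277.25 + 35.75 = 313.
Because errors are independent across components, Cov(Tᵢ,Tⱼ) = Cov(Xᵢ,Xⱼ); the off-diagonal part of the true-score variance is the same as above.
True-score variance = [11²·0.70 + 12.5²·0.62] + 35.75 = 181.575 + 35.75 = 217.325.
Reliability = 217.325 / 313 = 0.6943.

0.6943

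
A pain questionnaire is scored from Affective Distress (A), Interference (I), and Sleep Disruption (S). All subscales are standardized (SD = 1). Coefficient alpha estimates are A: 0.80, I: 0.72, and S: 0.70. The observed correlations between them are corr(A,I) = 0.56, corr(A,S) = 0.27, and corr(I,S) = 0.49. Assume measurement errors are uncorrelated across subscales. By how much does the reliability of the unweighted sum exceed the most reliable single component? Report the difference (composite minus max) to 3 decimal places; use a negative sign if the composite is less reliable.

0.062

Var(sum) = 3 + 2.64 = 5.64; true-score variance = 2.22 + 2.64 = 4.86; composite reliability = 0.8617.
Max component reliability = 0.8000.
Difference = 0.8617 − 0.8000 = 0.062.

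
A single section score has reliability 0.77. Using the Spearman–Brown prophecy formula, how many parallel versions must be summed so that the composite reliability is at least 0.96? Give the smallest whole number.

k ≥ ρ*(1−ρ₁)/(ρ₁(1−ρ*)) = 0.96·0.23 / (0.77·0.04) = 7.169.
Smallest integer k = 8.

8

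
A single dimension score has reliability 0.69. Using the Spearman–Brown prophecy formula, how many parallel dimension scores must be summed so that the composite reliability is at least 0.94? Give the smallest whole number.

8

k ≥ ρ*(1−ρ₁)/(ρ₁(1−ρ*)) = 0.94·0.31 / (0.69·0.06) = 7.039.
Smallest integer k = 8.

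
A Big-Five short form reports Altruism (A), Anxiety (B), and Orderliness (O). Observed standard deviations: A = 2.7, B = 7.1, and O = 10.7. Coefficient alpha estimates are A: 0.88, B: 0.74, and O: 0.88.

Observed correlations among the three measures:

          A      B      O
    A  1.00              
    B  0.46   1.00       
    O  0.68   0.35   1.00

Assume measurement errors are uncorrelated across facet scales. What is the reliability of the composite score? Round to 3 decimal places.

0.902

Var(A+B+O) = 2.7² + 7.1² + 10.7² + 2·[2.7·7.1·0.46 + 2.7·10.7·0.68 + 7.1·10.7·0.35] = 172.19 + 110.106 = 282.296.
Under uncorrelated errors the observed covariances equal the true-score covariances, so only the own-variance terms attenuate.
True-score variance = [2.7²·0.88 + 7.1²·0.74 + 10.7²·0.88] + 110.106 = 144.47 + 110.106 = 254.576.
Reliability = 254.576 / 282.296 = 0.902.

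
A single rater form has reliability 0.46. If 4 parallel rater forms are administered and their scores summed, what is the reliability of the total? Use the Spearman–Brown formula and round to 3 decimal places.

ρ_k = kρ / (1 + (k−1)ρ) = 4·0.46 / (1 + 3·0.46) = 1.840 / 2.380 = 0.773.

0.773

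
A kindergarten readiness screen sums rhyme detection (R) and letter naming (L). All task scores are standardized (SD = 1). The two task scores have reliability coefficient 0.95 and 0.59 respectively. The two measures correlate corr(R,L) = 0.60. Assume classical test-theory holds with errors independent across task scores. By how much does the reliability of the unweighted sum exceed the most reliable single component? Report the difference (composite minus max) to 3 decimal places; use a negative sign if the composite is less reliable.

Var(sum) = 2 + 1.2 = 3.2; true-score variance = 1.54 + 1.2 = 2.74; composite reliability = 0.8563.
Max component reliability = 0.9500.
Difference = 0.8563 − 0.9500 = -0.094.

-0.094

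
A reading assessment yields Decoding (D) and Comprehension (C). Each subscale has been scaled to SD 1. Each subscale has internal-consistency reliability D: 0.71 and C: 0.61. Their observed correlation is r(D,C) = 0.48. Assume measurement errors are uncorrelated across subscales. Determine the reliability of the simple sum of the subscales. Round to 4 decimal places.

Var(D+C) = 2 + 2·[0.48] = 2 + 0.96 = 2.96.
Under uncorrelated errors the observed covariances equal the true-score covariances, so only the own-variance terms attenuate.
True-score variance = [0.71 + 0.61] + 0.96 = 1.32 + 0.96 = 2.28.
Reliability = 2.28 / 2.96 = 0.7703.

0.7703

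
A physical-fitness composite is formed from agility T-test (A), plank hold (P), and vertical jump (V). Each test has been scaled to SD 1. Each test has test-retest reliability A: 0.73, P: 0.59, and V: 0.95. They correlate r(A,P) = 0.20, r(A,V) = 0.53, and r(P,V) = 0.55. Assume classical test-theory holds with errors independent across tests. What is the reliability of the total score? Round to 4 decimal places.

0.8687

Var(A+P+V) = 3 + 2·[0.20 + 0.53 + 0.55] = 3 + 2.56 = 5.56.
Because errors are independent across components, Cov(Tᵢ,Tⱼ) = Cov(Xᵢ,Xⱼ); the off-diagonal part of the true-score variance is the same as above.
True-score variance = [0.73 + 0.59 + 0.95] + 2.56 = 2.27 + 2.56 = 4.83.
Reliability = 4.83 / 5.56 = 0.8687.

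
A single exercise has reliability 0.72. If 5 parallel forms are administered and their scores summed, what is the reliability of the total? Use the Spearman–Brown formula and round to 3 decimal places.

0.928

ρ_k = kρ / (1 + (k−1)ρ) = 5·0.72 / (1 + 4·0.72) = 3.600 / 3.880 = 0.928.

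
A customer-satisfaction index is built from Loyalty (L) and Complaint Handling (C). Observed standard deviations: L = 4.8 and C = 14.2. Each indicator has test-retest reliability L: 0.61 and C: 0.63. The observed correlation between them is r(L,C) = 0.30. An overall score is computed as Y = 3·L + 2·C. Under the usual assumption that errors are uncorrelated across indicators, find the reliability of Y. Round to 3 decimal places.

Var(Y) = 3²·4.8² + 2²·14.2² + 2·[6·4.8·14.2·0.30] = 1013.92 + 245.376 = 1259.3.
With uncorrelated errors the cross-covariances are all true-score covariance, so they carry over unchanged; only the diagonal terms shrink to ρᵢσᵢ².
True-score variance = [3²·4.8²·0.61 + 2²·14.2²·0.63] + 245.376 = 634.622 + 245.376 = 879.998.
Reliability = 879.998 / 1259.3 = 0.699.

0.699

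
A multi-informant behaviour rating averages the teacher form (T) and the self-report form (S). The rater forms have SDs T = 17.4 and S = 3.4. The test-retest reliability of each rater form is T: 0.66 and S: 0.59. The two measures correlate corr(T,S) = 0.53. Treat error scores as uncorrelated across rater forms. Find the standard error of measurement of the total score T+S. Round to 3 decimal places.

Var(total) = 314.32 + 62.7096 = 377.03.
True-score variance = 206.642 + 62.7096 = 269.352, so reliability = 0.7144.
Error variance = 377.03 − 269.352 = 107.678; SEM = √107.678 = 10.377.

10.377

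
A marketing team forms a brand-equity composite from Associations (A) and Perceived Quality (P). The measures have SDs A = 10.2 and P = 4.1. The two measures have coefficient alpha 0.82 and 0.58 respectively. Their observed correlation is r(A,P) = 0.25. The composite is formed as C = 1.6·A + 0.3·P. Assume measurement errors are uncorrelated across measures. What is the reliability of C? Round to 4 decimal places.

0.8252

Var(C) = 1.6²·10.2² + 0.3²·4.1² + 2·[0.48·10.2·4.1·0.25] = 267.855 + 10.0368 = 277.892.
Because errors are independent across components, Cov(Tᵢ,Tⱼ) = Cov(Xᵢ,Xⱼ); the off-diagonal part of the true-score variance is the same as above.
True-score variance = [1.6²·10.2²·0.82 + 0.3²·4.1²·0.58] + 10.0368 = 219.278 + 10.0368 = 229.315.
Reliability = 229.315 / 277.892 = 0.8252.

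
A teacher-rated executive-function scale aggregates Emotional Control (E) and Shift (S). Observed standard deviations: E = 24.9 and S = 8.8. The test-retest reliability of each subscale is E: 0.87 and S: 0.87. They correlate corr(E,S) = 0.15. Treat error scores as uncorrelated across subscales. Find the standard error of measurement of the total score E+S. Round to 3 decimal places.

Var(total) = 697.45 + 65.736 = 763.186.
True-score variance = 606.781 + 65.736 = 672.517, so reliability = 0.8812.
Error variance = 763.186 − 672.517 = 90.6685; SEM = √90.6685 = 9.522.

9.522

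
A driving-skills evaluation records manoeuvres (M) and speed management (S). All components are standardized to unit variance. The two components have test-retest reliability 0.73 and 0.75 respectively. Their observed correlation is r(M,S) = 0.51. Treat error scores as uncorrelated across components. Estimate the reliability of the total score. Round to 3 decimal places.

Var(M+S) = 2 + 2·[0.51] = 2 + 1.02 = 3.02.
Under uncorrelated errors the observed covariances equal the true-score covariances, so only the own-variance terms attenuate.
True-score variance = [0.73 + 0.75] + 1.02 = 1.48 + 1.02 = 2.5.
Reliability = 2.5 / 3.02 = 0.828.

0.828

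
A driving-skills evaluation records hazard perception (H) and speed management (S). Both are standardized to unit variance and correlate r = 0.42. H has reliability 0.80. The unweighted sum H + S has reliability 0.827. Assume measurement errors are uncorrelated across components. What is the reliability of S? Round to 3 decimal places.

0.709

Var(H+S) = 2 + 2·0.42 = 2.840.
True-score variance = ρ_H + ρ_S + 2·0.42, so 0.827 = (0.80 + ρ_S + 0.84) / 2.840.
ρ_S = 0.827·2.840 − 0.80 − 0.84 = 0.709.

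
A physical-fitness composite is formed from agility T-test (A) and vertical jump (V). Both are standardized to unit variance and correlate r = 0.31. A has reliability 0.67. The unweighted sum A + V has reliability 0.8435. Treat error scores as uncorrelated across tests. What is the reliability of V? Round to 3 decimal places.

Var(A+V) = 2 + 2·0.31 = 2.620.
True-score variance = ρ_A + ρ_V + 2·0.31, so 0.8435 = (0.67 + ρ_V + 0.62) / 2.620.
ρ_V = 0.8435·2.620 − 0.67 − 0.62 = 0.920.

0.920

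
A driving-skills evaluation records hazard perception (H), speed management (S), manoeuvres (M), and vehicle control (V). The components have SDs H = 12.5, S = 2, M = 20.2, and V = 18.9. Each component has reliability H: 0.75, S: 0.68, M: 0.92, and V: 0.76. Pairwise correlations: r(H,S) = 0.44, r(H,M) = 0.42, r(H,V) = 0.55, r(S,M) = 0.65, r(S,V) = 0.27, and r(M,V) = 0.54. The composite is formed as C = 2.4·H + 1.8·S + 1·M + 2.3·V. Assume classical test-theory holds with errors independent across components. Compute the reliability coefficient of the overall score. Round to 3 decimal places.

0.888

Var(C) = 2.4²·12.5² + 1.8²·2² + 20.2² + 2.3²·18.9² + 2·[4.32·12.5·2·0.44 + 2.4·12.5·20.2·0.42 + 5.52·12.5·18.9·0.55 + 1.8·2·20.2·0.65 + 4.14·2·18.9·0.27 + 2.3·20.2·18.9·0.54] = 3210.64 + 3165.97 = 6376.61.
Because errors are independent across components, Cov(Tᵢ,Tⱼ) = Cov(Xᵢ,Xⱼ); the off-diagonal part of the true-score variance is the same as above.
True-score variance = [2.4²·12.5²·0.75 + 1.8²·2²·0.68 + 20.2²·0.92 + 2.3²·18.9²·0.76] + 3165.97 = 2495.34 + 3165.97 = 5661.31.
Reliability = 5661.31 / 6376.61 = 0.888.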